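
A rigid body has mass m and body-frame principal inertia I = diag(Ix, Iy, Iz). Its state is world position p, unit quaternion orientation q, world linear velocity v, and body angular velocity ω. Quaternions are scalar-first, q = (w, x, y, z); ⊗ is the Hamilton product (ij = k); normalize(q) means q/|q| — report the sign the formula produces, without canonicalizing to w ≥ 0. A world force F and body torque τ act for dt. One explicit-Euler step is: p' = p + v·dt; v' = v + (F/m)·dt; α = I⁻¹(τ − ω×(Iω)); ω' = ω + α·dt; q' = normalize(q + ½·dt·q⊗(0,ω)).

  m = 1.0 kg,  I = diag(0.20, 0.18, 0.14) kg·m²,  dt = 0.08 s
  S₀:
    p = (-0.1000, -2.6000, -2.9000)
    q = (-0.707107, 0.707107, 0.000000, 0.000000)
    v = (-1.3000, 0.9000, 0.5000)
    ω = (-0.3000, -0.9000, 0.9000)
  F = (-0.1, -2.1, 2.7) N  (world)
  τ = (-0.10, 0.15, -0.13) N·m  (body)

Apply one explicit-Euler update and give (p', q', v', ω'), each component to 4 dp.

p' = (-0.2040, -2.5280, -2.8600)
q' = (-0.6977, 0.7146, 0.0000, -0.0508)
v' = (-1.3080, 0.7320, 0.7160)
ω' = (-0.3530, -0.8261, 0.8288)

ω×(Iω) gyroscopic = (0.0324, -0.0162, -0.0054)
(τ − ω×Iω)/I = (-0.6620, 0.9233, -0.8900)
new body rate ω' = (-0.3530, -0.8261, 0.8288)
Hamilton product q⊗(0,ω) = (0.2121321, 0.2121321, 0.0000000, -1.2727926)
updated quaternion q' = (-0.6977, 0.7146, 0.0000, -0.0508)
linear accel F/m = (-0.1000, -2.1000, 2.7000)
new position p' = (-0.2040, -2.5280, -2.8600)
new velocity v' = (-1.3080, 0.7320, 0.7160)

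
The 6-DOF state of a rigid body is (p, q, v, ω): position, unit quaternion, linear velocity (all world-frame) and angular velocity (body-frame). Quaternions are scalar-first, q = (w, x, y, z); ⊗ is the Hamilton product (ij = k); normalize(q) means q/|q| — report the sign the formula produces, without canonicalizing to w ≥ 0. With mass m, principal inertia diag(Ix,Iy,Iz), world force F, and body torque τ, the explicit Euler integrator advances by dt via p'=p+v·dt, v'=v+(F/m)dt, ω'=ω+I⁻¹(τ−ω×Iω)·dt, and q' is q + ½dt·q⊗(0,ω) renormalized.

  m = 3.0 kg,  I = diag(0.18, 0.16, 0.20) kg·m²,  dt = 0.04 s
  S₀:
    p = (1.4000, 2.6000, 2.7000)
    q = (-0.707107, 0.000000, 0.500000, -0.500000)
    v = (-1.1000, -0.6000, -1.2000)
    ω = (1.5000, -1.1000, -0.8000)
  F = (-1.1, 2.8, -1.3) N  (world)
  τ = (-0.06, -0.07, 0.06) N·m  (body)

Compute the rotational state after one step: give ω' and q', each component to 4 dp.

ω' = (1.4788, -1.1235, -0.7946)
q' = (-0.7035, -0.0402, 0.5001, -0.5033)

ω×(Iω) gyroscopic = (0.0352, 0.0240, 0.0330)
α = I⁻¹(τ − ω×Iω) = (-0.5289, -0.5875, 0.1350)
new body rate ω' = (1.4788, -1.1235, -0.7946)
2q̇ = q⊗(0,ω) = (0.1500000, -2.0106605, 0.0278177, -0.1843144)
q + ½dt·q⊗(0,ω), renormalized = (-0.7035, -0.0402, 0.5001, -0.5033)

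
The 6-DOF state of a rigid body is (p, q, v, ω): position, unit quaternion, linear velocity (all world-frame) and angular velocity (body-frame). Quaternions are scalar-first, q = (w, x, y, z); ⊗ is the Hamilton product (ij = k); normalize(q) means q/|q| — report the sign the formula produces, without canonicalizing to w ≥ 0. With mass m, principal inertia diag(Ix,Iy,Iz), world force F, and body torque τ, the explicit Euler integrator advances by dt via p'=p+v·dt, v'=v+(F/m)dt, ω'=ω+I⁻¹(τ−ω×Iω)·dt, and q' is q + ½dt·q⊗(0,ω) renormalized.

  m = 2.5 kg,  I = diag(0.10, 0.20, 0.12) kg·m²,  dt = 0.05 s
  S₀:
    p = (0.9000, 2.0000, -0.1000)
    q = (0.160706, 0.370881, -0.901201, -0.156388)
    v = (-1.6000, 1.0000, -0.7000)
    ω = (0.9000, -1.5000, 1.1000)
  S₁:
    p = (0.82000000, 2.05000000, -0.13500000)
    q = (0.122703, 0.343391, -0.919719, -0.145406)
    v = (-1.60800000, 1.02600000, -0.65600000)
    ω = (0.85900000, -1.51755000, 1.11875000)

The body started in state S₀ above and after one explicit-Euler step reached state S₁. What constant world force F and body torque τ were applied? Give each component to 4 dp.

F = (-0.4000, 1.3000, 2.2000)
τ = (0.0500, -0.0900, -0.0900)

Δω = ω₁−ω₀ = (-0.04100000, -0.01755000, 0.01875000)
gyro term ω₀×Iω₀ = (0.1320, -0.0198, -0.1350)
τ = I·(Δω/dt) + ω₀×(Iω₀) = (0.0500, -0.0900, -0.0900)
velocity change Δv = (-0.00800000, 0.02600000, 0.04400000)
F = m·Δv/dt = (-0.4000, 1.3000, 2.2000)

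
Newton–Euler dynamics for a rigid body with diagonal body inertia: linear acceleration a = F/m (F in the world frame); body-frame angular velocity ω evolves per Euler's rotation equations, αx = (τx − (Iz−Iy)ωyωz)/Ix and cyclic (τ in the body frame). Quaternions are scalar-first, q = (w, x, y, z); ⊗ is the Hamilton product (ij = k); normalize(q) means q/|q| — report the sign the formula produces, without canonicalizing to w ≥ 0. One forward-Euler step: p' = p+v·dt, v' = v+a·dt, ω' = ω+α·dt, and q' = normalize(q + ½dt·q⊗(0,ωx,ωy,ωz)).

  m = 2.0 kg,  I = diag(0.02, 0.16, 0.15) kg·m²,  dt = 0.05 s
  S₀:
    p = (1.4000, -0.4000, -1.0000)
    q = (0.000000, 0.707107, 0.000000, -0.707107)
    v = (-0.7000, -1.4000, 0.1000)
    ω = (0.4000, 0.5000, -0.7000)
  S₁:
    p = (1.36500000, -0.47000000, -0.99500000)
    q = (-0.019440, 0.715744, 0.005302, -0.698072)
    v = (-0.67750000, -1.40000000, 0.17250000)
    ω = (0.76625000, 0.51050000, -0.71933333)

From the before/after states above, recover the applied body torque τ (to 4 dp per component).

τ = (0.1500, 0.0700, -0.0300)

Δω = ω₁−ω₀ = (0.36625000, 0.01050000, -0.01933333)
gyro term ω₀×Iω₀ = (0.0035, 0.0364, 0.0280)
I·α + gyro = (0.1500, 0.0700, -0.0300)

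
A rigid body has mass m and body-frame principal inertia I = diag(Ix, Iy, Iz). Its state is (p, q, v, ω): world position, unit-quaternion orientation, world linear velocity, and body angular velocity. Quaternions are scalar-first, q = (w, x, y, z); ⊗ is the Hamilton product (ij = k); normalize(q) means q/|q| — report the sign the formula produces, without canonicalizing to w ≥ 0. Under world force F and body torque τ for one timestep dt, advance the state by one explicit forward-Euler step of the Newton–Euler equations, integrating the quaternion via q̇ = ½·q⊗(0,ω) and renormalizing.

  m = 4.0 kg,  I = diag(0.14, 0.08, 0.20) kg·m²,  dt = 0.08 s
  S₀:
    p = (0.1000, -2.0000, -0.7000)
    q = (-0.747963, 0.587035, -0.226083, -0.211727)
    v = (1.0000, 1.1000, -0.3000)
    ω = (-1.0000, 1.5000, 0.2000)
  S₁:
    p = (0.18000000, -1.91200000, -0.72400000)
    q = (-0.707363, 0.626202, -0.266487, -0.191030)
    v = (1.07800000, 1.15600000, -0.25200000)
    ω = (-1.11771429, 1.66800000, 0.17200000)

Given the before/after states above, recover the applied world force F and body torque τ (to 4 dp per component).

F = (3.9000, 2.8000, 2.4000)
τ = (-0.1700, 0.1800, 0.0200)

Δω = ω₁−ω₀ = (-0.11771429, 0.16800000, -0.02800000)
I·α + gyro = (-0.1700, 0.1800, 0.0200)
Δv = v₁−v₀ = (0.07800000, 0.05600000, 0.04800000)
applied force F = (3.9000, 2.8000, 2.4000)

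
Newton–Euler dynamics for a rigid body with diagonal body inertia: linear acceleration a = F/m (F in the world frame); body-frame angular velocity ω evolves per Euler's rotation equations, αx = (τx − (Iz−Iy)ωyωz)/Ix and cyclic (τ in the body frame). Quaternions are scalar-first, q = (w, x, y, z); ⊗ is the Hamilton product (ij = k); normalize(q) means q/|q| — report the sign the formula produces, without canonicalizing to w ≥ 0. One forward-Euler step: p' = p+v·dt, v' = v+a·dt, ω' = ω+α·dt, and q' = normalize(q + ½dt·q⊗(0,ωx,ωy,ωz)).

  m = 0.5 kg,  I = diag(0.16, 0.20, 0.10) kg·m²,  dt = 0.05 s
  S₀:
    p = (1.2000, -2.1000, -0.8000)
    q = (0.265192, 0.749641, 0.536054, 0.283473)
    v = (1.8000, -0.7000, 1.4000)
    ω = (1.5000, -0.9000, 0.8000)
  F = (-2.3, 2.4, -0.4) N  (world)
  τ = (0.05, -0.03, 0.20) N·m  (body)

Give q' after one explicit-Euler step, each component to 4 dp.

q' = (0.2432, 0.7758, 0.5251, 0.2515)

2q̇ = q⊗(0,ω) = (-0.8687913, 1.0817569, -0.4131761, -1.2666043)
q' = normalize(q + ½dt·q⊗(0,ω)) = (0.2432, 0.7758, 0.5251, 0.2515)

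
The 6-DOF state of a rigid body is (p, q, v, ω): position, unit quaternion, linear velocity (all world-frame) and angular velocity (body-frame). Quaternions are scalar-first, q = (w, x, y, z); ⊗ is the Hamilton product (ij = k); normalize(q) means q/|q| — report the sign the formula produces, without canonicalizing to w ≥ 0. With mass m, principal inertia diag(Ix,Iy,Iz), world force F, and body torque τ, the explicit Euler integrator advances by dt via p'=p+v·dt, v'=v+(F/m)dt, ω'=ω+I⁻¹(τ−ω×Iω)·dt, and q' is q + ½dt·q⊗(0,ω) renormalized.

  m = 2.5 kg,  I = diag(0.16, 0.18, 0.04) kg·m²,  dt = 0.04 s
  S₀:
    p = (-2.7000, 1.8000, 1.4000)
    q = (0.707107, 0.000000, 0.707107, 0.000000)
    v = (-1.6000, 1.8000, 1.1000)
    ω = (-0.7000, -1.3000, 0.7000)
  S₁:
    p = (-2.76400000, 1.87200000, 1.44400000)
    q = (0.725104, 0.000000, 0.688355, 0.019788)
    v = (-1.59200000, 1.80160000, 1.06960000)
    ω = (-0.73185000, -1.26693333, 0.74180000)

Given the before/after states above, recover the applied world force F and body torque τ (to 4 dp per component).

F = (0.5000, 0.1000, -1.9000)
τ = (0.0000, 0.0900, 0.0600)

velocity change Δv = (0.00800000, 0.00160000, -0.03040000)
F = m·Δv/dt = (0.5000, 0.1000, -1.9000)
rate change Δω = (-0.03185000, 0.03306667, 0.04180000)
gyro term ω₀×Iω₀ = (0.1274, -0.0588, 0.0182)
I·α + gyro = (0.0000, 0.0900, 0.0600)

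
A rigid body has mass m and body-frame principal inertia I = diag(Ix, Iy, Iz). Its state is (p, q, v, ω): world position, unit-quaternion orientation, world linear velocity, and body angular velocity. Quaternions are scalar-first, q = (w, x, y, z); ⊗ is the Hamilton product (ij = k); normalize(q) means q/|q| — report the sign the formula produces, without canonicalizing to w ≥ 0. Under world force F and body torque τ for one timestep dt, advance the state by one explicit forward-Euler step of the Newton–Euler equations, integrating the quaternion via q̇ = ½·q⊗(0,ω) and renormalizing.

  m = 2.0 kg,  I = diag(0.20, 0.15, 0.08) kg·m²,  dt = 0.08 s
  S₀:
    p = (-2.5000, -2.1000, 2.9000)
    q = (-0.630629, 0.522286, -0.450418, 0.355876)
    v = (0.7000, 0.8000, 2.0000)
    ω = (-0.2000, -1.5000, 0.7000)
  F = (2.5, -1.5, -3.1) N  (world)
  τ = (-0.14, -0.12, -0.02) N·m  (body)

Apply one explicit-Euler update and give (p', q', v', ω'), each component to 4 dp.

a = (1.2500, -0.7500, -1.5500)
p' = p + v·dt = (-2.4440, -2.0360, 3.0600)
v + (F/m)dt = (0.8000, 0.7400, 1.8760)
gyro term ω×Iω = (0.0735, -0.0168, -0.0150)
(τ − ω×Iω)/I = (-1.0675, -0.6880, -0.0625)
ω' = ω + α·dt = (-0.2854, -1.5550, 0.6950)
2q̇ = q⊗(0,ω) = (-0.8202830, 0.3446472, 0.5091681, -1.3149529)
q' = normalize(q + ½dt·q⊗(0,ω)) = (-0.6620, 0.5349, -0.4291, 0.3026)

p' = (-2.4440, -2.0360, 3.0600)
q' = (-0.6620, 0.5349, -0.4291, 0.3026)
v' = (0.8000, 0.7400, 1.8760)
ω' = (-0.2854, -1.5550, 0.6950)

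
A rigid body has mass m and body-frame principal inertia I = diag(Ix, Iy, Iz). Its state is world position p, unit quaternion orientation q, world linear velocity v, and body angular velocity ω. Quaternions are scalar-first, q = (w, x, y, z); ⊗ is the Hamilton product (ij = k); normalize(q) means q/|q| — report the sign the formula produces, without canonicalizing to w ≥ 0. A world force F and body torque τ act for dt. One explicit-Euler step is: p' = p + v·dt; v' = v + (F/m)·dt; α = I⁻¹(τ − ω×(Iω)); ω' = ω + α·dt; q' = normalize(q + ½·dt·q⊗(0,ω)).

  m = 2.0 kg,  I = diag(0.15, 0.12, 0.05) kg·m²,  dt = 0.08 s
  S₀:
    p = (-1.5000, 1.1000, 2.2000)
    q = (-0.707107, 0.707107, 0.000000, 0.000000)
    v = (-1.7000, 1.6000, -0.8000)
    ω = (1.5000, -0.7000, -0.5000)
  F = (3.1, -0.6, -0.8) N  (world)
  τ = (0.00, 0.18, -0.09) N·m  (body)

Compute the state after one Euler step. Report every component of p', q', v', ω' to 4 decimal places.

ω×(Iω) gyroscopic = (-0.0245, -0.0750, 0.0315)
angular accel α = (0.1633, 2.1250, -2.4300)
ω' = ω + α·dt = (1.5131, -0.5300, -0.6944)
q⊗(0,ω) = (-1.0606605, -1.0606605, 0.8485284, -0.1414214)
updated quaternion q' = (-0.7477, 0.6631, 0.0339, -0.0056)
linear accel F/m = (1.5500, -0.3000, -0.4000)
new position p' = (-1.6360, 1.2280, 2.1360)
v + (F/m)dt = (-1.5760, 1.5760, -0.8320)

p' = (-1.6360, 1.2280, 2.1360)
q' = (-0.7477, 0.6631, 0.0339, -0.0056)
v' = (-1.5760, 1.5760, -0.8320)
ω' = (1.5131, -0.5300, -0.6944)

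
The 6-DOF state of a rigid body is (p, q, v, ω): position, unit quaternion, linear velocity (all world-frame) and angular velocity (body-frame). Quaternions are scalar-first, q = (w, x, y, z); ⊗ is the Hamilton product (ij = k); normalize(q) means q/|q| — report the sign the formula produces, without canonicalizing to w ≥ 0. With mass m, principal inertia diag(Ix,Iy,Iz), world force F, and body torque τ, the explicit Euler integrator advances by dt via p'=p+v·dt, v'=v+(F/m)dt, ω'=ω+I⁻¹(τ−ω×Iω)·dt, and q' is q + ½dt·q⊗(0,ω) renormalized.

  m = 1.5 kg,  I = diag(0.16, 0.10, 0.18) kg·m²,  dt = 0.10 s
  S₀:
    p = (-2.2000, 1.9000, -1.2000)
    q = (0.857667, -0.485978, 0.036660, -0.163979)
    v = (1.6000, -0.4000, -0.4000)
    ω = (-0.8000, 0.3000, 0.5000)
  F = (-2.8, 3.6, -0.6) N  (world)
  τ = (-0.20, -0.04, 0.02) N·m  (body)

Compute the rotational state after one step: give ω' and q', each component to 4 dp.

ω' = (-0.9325, 0.2520, 0.5031)
q' = (0.8407, -0.5163, 0.0682, -0.1482)

ω×(Iω) gyroscopic = (0.0120, 0.0080, 0.0144)
(τ − ω×Iω)/I = (-1.3250, -0.4800, 0.0311)
ω' = ω + α·dt = (-0.9325, 0.2520, 0.5031)
2q̇ = q⊗(0,ω) = (-0.3177909, -0.6186099, 0.6314723, 0.3123681)
q + ½dt·q⊗(0,ω), renormalized = (0.8407, -0.5163, 0.0682, -0.1482)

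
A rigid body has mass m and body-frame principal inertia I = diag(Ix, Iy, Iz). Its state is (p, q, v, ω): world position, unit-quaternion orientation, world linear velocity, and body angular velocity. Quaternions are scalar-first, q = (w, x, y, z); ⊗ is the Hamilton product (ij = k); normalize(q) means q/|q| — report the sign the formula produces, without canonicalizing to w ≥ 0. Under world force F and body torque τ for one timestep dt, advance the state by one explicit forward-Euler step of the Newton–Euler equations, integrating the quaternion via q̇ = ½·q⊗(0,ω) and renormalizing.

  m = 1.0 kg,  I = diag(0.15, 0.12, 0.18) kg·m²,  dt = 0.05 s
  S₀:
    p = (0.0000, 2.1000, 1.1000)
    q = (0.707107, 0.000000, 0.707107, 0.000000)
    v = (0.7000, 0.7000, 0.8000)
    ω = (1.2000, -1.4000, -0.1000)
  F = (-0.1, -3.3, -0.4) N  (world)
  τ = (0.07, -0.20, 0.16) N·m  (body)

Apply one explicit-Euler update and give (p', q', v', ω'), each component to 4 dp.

p' = (0.0350, 2.1350, 1.1400)
q' = (0.7311, 0.0194, 0.6816, -0.0230)
v' = (0.6950, 0.5350, 0.7800)
ω' = (1.2205, -1.4848, -0.0696)

a = (-0.1000, -3.3000, -0.4000)
p + v·dt = (0.0350, 2.1350, 1.1400)
v + (F/m)dt = (0.6950, 0.5350, 0.7800)
gyro term ω×Iω = (0.0084, 0.0036, 0.0504)
(τ − ω×Iω)/I = (0.4107, -1.6967, 0.6089)
new body rate ω' = (1.2205, -1.4848, -0.0696)
2q̇ = q⊗(0,ω) = (0.9899498, 0.7778177, -0.9899498, -0.9192391)
q + ½dt·q⊗(0,ω), renormalized = (0.7311, 0.0194, 0.6816, -0.0230)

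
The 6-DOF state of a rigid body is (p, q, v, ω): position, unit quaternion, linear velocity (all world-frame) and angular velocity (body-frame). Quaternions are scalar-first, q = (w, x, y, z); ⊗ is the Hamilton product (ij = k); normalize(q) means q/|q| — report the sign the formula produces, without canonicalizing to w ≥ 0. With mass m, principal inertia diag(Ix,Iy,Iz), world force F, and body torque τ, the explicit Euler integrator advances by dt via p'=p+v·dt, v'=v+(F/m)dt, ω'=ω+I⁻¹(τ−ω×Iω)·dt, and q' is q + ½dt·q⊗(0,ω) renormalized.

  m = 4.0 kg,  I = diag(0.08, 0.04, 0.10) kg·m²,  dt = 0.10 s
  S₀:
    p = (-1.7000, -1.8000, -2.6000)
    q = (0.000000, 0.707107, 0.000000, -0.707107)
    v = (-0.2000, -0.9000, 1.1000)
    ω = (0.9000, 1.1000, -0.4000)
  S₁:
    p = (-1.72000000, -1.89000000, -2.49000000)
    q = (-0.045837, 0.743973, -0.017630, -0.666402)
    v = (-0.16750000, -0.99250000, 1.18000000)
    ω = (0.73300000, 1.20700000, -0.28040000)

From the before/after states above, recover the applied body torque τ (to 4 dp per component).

τ = (-0.1600, 0.0500, 0.0800)

rate change Δω = (-0.16700000, 0.10700000, 0.11960000)
precession coupling = (-0.0264, 0.0072, -0.0396)
applied torque τ = (-0.1600, 0.0500, 0.0800)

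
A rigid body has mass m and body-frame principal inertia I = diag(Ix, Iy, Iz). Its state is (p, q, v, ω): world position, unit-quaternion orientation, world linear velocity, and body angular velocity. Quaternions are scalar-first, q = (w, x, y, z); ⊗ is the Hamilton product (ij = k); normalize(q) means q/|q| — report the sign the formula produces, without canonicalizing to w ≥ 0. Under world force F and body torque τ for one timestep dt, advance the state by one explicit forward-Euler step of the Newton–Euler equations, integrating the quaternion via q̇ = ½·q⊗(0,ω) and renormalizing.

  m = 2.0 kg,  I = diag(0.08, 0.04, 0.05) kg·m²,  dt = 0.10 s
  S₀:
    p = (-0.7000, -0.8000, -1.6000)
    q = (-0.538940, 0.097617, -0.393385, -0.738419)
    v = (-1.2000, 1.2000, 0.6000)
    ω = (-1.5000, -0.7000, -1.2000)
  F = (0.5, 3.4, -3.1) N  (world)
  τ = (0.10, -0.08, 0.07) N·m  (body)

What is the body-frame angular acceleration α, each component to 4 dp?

α = (1.1450, -3.3500, 2.2400)

precession coupling ω×(Iω) = (0.0084, 0.0540, -0.0420)
angular accel α = (1.1450, -3.3500, 2.2400)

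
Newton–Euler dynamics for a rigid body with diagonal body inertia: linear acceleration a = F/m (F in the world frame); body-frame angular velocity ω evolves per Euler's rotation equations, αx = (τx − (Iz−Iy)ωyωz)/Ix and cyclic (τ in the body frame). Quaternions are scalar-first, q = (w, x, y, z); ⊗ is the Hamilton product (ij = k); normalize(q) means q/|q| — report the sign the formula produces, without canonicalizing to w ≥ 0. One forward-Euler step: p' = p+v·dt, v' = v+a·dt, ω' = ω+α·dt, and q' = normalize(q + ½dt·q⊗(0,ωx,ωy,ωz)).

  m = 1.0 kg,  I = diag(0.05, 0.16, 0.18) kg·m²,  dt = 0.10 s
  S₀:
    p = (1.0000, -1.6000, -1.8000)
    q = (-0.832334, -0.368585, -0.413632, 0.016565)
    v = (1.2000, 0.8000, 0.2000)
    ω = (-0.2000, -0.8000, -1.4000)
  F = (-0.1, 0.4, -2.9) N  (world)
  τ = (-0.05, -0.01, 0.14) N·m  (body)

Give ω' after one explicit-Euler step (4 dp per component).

ω×(Iω) gyroscopic = (0.0224, -0.0364, 0.0176)
α = I⁻¹(τ − ω×Iω) = (-1.4480, 0.1650, 0.6800)
ω' = ω + α·dt = (-0.3448, -0.7835, -1.3320)

ω' = (-0.3448, -0.7835, -1.3320)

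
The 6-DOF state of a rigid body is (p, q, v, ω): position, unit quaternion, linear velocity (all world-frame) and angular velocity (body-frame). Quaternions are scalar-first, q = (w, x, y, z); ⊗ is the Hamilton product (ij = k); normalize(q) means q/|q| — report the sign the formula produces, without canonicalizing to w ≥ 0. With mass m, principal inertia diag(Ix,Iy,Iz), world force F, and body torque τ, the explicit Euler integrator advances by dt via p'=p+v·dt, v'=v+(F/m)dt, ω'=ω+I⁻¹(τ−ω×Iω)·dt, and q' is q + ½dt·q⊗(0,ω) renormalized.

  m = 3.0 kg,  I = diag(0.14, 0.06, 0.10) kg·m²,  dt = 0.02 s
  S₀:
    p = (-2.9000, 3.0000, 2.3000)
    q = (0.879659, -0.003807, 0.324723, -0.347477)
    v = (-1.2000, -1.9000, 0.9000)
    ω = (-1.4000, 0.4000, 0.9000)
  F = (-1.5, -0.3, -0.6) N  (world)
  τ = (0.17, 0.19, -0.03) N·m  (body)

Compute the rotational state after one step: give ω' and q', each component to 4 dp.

gyro term ω×Iω = (0.0144, -0.0504, 0.0448)
angular accel α = (1.1114, 4.0067, -0.7480)
new body rate ω' = (-1.3778, 0.4801, 0.8850)
q⊗(0,ω) = (0.1775103, -0.8002811, 0.8417577, 1.2447825)
q + ½dt·q⊗(0,ω), renormalized = (0.8813, -0.0118, 0.3331, -0.3350)

ω' = (-1.3778, 0.4801, 0.8850)
q' = (0.8813, -0.0118, 0.3331, -0.3350)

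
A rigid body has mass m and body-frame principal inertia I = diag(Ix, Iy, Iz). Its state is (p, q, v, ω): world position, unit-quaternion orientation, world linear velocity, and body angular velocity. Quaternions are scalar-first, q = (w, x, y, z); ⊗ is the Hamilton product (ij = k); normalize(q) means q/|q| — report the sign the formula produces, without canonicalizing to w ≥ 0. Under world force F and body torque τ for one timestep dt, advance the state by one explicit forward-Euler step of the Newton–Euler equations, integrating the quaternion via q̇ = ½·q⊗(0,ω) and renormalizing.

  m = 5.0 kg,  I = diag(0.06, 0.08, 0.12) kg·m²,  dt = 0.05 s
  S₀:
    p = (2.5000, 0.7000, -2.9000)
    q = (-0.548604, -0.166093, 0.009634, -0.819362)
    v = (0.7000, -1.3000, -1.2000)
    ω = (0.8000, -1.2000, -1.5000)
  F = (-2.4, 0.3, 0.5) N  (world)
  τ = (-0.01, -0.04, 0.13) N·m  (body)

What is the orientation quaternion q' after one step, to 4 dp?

q' = (-0.5749, -0.2017, 0.0035, -0.7929)

2q̇ = q⊗(0,ω) = (-1.0846078, -1.4365686, -0.2463043, 1.0145104)
updated quaternion q' = (-0.5749, -0.2017, 0.0035, -0.7929)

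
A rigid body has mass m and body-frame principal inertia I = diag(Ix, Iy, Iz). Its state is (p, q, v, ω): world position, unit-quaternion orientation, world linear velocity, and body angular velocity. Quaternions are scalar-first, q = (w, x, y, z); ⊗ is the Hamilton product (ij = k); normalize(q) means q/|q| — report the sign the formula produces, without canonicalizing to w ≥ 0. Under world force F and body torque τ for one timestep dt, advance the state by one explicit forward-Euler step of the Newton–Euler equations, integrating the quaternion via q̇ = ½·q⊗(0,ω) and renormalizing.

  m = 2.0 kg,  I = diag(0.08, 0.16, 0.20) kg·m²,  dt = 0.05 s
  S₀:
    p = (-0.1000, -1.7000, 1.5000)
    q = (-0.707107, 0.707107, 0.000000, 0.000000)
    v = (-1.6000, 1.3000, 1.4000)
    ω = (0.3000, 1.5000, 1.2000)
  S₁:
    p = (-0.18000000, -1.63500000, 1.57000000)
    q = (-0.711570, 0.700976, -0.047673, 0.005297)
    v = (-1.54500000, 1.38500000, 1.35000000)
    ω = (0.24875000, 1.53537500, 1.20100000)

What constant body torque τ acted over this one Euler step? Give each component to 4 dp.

ω₁ − ω₀ = (-0.05125000, 0.03537500, 0.00100000)
ω₀×(Iω₀) = (0.0720, -0.0432, 0.0360)
I·α + gyro = (-0.0100, 0.0700, 0.0400)

τ = (-0.0100, 0.0700, 0.0400)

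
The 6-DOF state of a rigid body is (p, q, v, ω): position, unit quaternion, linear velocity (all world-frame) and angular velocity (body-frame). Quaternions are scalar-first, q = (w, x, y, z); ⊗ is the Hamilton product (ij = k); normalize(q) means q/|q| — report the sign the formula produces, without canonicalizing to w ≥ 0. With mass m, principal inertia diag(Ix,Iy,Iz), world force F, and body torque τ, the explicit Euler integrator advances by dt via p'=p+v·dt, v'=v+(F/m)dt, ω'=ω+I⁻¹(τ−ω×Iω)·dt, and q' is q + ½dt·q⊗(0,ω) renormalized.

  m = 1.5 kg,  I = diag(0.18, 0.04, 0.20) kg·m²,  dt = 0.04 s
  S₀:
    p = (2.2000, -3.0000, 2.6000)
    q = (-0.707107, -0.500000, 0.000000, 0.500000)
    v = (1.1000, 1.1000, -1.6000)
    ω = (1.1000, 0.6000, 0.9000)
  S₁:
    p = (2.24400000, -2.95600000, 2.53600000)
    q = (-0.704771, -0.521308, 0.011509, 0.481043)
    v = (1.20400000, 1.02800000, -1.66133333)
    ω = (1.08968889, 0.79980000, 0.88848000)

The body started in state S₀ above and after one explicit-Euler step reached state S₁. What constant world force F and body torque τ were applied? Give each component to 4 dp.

velocity change Δv = (0.10400000, -0.07200000, -0.06133333)
applied force F = (3.9000, -2.7000, -2.3000)
Δω = ω₁−ω₀ = (-0.01031111, 0.19980000, -0.01152000)
ω₀×(Iω₀) = (0.0864, -0.0198, -0.0924)
I·α + gyro = (0.0400, 0.1800, -0.1500)

F = (3.9000, -2.7000, -2.3000)
τ = (0.0400, 0.1800, -0.1500)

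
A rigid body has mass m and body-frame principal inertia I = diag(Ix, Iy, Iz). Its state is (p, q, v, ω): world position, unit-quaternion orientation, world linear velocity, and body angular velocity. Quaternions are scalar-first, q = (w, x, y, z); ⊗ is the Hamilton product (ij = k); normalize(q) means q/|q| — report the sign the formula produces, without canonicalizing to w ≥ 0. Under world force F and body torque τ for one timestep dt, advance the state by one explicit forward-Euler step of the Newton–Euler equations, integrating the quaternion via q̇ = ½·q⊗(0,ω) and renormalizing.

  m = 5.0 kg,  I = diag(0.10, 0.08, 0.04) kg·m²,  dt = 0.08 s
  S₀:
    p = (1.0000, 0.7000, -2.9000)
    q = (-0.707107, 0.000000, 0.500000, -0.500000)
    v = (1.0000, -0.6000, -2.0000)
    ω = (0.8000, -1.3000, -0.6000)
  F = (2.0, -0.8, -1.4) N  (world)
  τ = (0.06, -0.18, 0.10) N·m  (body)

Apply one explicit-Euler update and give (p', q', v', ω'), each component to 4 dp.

p' = (1.0800, 0.6520, -3.0600)
q' = (-0.6916, -0.0605, 0.5197, -0.4980)
v' = (1.0320, -0.6128, -2.0224)
ω' = (0.8730, -1.4512, -0.4416)

gyro term ω×Iω = (-0.0312, -0.0288, 0.0208)
angular accel α = (0.9120, -1.8900, 1.9800)
new body rate ω' = (0.8730, -1.4512, -0.4416)
q⊗(0,ω) = (0.3500000, -1.5156856, 0.5192391, 0.0242642)
q' = normalize(q + ½dt·q⊗(0,ω)) = (-0.6916, -0.0605, 0.5197, -0.4980)
p' = p + v·dt = (1.0800, 0.6520, -3.0600)
v' = v + a·dt = (1.0320, -0.6128, -2.0224)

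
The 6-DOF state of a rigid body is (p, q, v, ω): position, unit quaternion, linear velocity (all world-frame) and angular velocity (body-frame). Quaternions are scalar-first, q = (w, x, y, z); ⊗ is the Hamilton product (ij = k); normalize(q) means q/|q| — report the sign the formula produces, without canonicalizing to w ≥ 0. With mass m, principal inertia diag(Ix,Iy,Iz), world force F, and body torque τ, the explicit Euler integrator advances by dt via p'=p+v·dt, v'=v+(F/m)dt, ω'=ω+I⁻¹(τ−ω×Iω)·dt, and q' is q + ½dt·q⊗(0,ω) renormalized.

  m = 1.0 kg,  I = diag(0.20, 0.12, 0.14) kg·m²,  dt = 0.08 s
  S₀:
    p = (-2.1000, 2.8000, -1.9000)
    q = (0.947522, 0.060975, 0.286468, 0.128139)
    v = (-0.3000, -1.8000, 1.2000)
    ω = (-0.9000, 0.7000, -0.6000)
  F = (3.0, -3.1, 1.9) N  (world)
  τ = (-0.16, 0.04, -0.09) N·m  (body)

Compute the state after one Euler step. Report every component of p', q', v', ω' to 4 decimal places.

ω×(Iω) gyroscopic = (-0.0084, 0.0324, 0.0504)
angular accel α = (-0.7580, 0.0633, -1.0029)
ω' = ω + α·dt = (-0.9606, 0.7051, -0.6802)
2q̇ = q⊗(0,ω) = (-0.0687667, -1.1143479, 0.5845253, -0.2680095)
q' = normalize(q + ½dt·q⊗(0,ω)) = (0.9435, 0.0164, 0.3094, 0.1173)
a = (3.0000, -3.1000, 1.9000)
p + v·dt = (-2.1240, 2.6560, -1.8040)
new velocity v' = (-0.0600, -2.0480, 1.3520)

p' = (-2.1240, 2.6560, -1.8040)
q' = (0.9435, 0.0164, 0.3094, 0.1173)
v' = (-0.0600, -2.0480, 1.3520)
ω' = (-0.9606, 0.7051, -0.6802)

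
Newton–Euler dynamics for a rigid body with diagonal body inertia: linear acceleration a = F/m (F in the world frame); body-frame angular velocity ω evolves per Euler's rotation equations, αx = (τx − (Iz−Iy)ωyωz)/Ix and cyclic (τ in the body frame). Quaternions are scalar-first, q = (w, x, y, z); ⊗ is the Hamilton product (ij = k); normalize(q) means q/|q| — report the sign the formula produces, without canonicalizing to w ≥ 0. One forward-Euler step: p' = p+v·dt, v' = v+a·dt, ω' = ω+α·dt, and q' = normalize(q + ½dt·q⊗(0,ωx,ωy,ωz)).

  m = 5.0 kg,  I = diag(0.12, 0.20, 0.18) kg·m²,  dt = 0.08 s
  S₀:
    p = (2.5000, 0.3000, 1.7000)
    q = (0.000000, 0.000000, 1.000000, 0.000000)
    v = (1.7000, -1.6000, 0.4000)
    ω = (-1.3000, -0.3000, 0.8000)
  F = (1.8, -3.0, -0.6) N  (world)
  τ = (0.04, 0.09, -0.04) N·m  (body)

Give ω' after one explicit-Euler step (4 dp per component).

ω×(Iω) gyroscopic = (0.0048, 0.0624, 0.0312)
α = I⁻¹(τ − ω×Iω) = (0.2933, 0.1380, -0.3956)
new body rate ω' = (-1.2765, -0.2890, 0.7684)

ω' = (-1.2765, -0.2890, 0.7684)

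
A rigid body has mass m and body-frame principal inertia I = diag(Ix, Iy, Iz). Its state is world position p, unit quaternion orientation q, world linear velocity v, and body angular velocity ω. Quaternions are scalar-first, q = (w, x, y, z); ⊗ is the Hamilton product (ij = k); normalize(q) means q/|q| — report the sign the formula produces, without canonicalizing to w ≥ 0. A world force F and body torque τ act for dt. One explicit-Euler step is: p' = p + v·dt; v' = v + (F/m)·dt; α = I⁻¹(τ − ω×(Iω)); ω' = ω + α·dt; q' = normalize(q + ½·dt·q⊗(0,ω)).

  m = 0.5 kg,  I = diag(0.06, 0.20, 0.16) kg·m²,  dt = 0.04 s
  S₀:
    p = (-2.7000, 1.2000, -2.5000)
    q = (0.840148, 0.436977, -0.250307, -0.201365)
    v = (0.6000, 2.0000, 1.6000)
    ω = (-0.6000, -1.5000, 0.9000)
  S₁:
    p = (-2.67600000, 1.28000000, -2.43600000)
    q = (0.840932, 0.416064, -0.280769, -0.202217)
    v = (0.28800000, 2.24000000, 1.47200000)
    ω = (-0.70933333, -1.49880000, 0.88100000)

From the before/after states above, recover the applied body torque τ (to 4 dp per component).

τ = (-0.1100, 0.0600, 0.0500)

rate change Δω = (-0.10933333, 0.00120000, -0.01900000)
applied torque τ = (-0.1100, 0.0600, 0.0500)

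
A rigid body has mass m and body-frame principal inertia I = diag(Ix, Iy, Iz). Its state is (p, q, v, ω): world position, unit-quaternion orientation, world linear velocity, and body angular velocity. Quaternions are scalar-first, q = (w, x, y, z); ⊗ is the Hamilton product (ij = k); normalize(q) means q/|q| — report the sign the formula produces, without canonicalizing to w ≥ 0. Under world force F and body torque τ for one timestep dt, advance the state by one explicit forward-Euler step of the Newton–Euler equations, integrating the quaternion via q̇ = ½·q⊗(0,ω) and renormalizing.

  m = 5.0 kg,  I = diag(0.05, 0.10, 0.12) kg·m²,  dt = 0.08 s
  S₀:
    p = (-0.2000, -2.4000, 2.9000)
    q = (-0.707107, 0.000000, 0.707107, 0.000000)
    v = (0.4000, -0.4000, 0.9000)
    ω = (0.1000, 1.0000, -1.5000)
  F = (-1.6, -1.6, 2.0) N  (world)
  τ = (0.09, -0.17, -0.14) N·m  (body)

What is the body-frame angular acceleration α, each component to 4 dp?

precession coupling ω×(Iω) = (-0.0300, 0.0105, 0.0050)
angular accel α = (2.4000, -1.8050, -1.2083)

α = (2.4000, -1.8050, -1.2083)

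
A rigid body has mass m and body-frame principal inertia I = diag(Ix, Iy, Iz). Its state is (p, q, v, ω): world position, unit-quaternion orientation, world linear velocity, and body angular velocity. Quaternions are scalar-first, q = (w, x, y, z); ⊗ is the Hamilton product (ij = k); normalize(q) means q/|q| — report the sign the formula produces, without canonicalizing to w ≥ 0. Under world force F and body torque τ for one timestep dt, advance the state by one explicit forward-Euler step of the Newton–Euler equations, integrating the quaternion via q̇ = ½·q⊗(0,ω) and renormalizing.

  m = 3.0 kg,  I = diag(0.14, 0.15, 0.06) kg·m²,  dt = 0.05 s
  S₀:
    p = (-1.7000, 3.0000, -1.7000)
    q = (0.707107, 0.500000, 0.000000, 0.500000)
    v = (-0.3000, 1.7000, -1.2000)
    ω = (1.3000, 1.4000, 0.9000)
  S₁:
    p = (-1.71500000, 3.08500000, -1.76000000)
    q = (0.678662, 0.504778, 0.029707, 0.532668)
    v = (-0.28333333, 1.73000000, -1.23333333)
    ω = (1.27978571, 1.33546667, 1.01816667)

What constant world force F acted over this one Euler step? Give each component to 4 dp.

F = (1.0000, 1.8000, -2.0000)

velocity change Δv = (0.01666667, 0.03000000, -0.03333333)
m·(v₁−v₀)/dt = (1.0000, 1.8000, -2.0000)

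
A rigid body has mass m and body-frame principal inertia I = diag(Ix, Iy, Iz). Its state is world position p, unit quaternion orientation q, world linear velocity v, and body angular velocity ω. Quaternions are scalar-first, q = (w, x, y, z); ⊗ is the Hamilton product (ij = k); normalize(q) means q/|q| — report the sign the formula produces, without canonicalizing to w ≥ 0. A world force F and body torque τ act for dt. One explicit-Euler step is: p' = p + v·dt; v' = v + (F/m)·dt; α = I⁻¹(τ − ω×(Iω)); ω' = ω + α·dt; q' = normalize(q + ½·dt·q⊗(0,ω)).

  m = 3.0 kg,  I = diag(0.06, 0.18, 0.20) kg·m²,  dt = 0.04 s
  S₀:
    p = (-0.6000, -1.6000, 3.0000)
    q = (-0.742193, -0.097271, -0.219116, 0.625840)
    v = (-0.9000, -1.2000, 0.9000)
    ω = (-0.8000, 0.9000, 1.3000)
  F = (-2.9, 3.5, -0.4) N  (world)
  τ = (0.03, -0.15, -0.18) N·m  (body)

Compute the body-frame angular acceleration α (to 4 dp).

ω×(Iω) gyroscopic = (0.0234, 0.1456, -0.0864)
(τ − ω×Iω)/I = (0.1100, -1.6422, -0.4680)

α = (0.1100, -1.6422, -0.4680)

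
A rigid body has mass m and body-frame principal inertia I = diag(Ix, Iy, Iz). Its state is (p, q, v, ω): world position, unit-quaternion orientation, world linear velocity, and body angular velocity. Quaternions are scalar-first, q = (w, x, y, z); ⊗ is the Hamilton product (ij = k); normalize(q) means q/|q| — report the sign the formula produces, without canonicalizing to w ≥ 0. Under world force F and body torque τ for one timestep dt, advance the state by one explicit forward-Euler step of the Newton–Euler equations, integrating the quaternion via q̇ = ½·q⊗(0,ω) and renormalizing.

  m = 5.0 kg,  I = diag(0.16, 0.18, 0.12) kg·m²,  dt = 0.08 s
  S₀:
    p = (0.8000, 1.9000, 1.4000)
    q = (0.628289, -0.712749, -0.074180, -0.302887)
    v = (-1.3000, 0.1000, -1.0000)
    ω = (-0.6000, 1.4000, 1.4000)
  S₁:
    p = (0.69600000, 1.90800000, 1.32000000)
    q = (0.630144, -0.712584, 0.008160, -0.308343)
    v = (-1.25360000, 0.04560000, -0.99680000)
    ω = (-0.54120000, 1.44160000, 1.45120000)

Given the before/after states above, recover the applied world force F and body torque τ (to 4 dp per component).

ω₁ − ω₀ = (0.05880000, 0.04160000, 0.05120000)
τ = I·(Δω/dt) + ω₀×(Iω₀) = (0.0000, 0.0600, 0.0600)
Δv = v₁−v₀ = (0.04640000, -0.05440000, 0.00320000)
F = m·Δv/dt = (2.9000, -3.4000, 0.2000)

F = (2.9000, -3.4000, 0.2000)
τ = (0.0000, 0.0600, 0.0600)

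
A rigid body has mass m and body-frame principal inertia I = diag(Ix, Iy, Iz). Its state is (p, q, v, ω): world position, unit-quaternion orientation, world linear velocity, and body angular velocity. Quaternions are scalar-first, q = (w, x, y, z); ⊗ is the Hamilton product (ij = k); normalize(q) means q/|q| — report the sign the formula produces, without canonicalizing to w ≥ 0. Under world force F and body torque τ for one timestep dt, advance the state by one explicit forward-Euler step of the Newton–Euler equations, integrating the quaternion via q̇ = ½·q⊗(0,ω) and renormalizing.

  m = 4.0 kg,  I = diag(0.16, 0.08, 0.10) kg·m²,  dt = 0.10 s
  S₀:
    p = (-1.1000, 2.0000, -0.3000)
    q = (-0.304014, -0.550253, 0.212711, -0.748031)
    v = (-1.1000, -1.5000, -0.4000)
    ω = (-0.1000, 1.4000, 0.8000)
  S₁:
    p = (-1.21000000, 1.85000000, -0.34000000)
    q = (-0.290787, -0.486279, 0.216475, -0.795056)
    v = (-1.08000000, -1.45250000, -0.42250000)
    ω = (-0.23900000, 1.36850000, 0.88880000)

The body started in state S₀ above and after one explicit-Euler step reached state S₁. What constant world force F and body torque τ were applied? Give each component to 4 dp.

F = (0.8000, 1.9000, -0.9000)
τ = (-0.2000, -0.0300, 0.1000)

Δω = ω₁−ω₀ = (-0.13900000, -0.03150000, 0.08880000)
ω₀×(Iω₀) = (0.0224, -0.0048, 0.0112)
I·α + gyro = (-0.2000, -0.0300, 0.1000)
v₁ − v₀ = (0.02000000, 0.04750000, -0.02250000)
F = m·Δv/dt = (0.8000, 1.9000, -0.9000)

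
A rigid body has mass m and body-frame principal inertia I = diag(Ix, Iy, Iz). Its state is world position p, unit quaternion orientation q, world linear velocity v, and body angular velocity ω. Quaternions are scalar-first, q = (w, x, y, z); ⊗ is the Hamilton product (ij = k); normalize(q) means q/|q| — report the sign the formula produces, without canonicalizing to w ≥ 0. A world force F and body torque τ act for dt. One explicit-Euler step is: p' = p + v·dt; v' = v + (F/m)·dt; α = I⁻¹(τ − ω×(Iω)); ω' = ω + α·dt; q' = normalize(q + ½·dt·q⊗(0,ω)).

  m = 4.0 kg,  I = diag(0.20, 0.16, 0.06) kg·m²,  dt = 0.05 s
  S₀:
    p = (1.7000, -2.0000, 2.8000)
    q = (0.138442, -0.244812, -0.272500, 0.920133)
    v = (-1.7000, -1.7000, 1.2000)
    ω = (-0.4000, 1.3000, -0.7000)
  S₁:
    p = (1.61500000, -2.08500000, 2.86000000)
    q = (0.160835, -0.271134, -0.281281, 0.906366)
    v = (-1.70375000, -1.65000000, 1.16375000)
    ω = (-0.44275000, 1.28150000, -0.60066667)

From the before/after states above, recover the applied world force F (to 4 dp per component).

velocity change Δv = (-0.00375000, 0.05000000, -0.03625000)
m·(v₁−v₀)/dt = (-0.3000, 4.0000, -2.9000)

F = (-0.3000, 4.0000, -2.9000)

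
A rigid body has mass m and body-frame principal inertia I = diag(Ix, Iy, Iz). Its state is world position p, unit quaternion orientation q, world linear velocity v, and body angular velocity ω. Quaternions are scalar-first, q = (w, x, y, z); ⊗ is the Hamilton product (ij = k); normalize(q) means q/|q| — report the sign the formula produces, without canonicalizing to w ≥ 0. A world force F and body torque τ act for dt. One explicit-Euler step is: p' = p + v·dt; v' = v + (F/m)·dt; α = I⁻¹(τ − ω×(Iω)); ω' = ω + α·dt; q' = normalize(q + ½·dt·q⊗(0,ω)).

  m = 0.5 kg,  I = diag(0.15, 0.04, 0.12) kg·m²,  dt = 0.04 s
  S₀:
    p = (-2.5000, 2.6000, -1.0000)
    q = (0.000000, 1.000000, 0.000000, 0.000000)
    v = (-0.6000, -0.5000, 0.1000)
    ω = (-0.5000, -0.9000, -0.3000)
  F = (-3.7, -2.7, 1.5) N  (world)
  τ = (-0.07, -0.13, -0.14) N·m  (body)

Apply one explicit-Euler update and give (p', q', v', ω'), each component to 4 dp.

p' = (-2.5240, 2.5800, -0.9960)
q' = (0.0100, 0.9998, 0.0060, -0.0180)
v' = (-0.8960, -0.7160, 0.2200)
ω' = (-0.5244, -1.0345, -0.3302)

precession coupling ω×(Iω) = (0.0216, 0.0045, -0.0495)
α = I⁻¹(τ − ω×Iω) = (-0.6107, -3.3625, -0.7542)
new body rate ω' = (-0.5244, -1.0345, -0.3302)
2q̇ = q⊗(0,ω) = (0.5000000, 0.0000000, 0.3000000, -0.9000000)
q + ½dt·q⊗(0,ω), renormalized = (0.0100, 0.9998, 0.0060, -0.0180)
linear accel F/m = (-7.4000, -5.4000, 3.0000)
p + v·dt = (-2.5240, 2.5800, -0.9960)
v + (F/m)dt = (-0.8960, -0.7160, 0.2200)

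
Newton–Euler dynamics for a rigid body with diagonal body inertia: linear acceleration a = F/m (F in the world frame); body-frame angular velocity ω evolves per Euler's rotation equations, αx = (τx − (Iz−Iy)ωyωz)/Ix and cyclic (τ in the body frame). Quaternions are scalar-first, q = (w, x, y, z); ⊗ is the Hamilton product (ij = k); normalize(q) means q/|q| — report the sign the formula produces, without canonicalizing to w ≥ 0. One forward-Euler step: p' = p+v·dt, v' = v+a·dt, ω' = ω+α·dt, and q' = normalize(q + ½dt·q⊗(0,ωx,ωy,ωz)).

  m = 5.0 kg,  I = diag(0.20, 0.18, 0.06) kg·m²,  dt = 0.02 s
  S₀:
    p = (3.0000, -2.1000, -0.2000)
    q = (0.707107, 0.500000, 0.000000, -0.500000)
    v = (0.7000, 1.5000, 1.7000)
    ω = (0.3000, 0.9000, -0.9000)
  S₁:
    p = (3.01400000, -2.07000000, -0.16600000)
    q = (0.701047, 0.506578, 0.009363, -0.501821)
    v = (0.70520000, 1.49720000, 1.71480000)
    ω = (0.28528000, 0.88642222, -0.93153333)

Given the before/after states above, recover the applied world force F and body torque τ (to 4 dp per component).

F = (1.3000, -0.7000, 3.7000)
τ = (-0.0500, -0.1600, -0.1000)

v₁ − v₀ = (0.00520000, -0.00280000, 0.01480000)
m·(v₁−v₀)/dt = (1.3000, -0.7000, 3.7000)
ω₁ − ω₀ = (-0.01472000, -0.01357778, -0.03153333)
I·α + gyro = (-0.0500, -0.1600, -0.1000)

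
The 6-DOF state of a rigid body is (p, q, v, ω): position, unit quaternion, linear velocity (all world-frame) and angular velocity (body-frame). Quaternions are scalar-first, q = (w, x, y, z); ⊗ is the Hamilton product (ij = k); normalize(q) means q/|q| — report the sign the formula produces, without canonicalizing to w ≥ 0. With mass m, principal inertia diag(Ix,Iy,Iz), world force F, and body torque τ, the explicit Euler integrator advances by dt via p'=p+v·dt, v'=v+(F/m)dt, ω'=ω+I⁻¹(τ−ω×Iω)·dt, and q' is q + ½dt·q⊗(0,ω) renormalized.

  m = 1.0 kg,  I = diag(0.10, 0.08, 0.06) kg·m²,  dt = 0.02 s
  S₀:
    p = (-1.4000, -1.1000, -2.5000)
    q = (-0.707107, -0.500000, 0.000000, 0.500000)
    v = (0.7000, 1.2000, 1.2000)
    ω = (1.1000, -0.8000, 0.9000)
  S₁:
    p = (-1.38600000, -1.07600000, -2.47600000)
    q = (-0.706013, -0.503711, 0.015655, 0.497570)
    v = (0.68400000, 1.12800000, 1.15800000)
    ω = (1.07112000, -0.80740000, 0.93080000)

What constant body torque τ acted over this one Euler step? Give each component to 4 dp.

ω₁ − ω₀ = (-0.02888000, -0.00740000, 0.03080000)
gyro term ω₀×Iω₀ = (0.0144, 0.0396, 0.0176)
τ = I·(Δω/dt) + ω₀×(Iω₀) = (-0.1300, 0.0100, 0.1100)

τ = (-0.1300, 0.0100, 0.1100)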